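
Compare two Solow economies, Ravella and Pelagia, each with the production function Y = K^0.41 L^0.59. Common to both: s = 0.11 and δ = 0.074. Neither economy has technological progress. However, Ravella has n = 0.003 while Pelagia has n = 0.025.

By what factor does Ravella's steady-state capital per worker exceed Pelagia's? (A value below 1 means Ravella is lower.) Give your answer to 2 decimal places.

Steady-state k* = [s/(n + δ)]^(1/(1−α)), so the ratio is [ (s_R/(n + δ)_R) / (s_P/(n + δ)_P) ]^1.6949.
s_R/(n + δ)_R = 0.11/0.077 = 1.4286; s_P/(n + δ)_P = 0.11/0.099 = 1.1111.
Ratio = (1.4286/1.1111)^1.6949 = 1.2858^1.6949 ≈ 1.5312

k*_R / k*_P ≈ 1.53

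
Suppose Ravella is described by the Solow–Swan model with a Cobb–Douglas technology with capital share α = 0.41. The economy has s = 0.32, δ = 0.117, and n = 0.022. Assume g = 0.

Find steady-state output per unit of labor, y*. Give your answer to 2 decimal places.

y* = 1.79

In steady state, investment equals break-even investment: s·k^α = (n + δ)·k.
Rearranging, k^(1−α) = s / (n + δ).
k^0.59 = 0.32 / (0.022 + 0.117) = 0.32 / 0.139 = 2.3022
k* = 2.3022^(1/0.59) ≈ 4.1096
y* = (k*)^α = 4.1096^0.41 ≈ 1.7851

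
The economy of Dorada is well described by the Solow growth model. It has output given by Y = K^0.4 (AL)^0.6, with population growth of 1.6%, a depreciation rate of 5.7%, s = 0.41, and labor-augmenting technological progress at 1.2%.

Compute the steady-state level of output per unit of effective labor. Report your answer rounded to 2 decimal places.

Steady state requires s·f(k) = (n + g + δ)·k, i.e. s·k^α = (n + g + δ)·k.
Rearranging, k^(1−α) = s / (n + g + δ).
k^0.6 = 0.41 / (0.016 + 0.012 + 0.057) = 0.41 / 0.085 = 4.8235
k* = 4.8235^(1/0.6) ≈ 13.7701
y* = (k*)^α = 13.7701^0.4 ≈ 2.8548

y* = 2.85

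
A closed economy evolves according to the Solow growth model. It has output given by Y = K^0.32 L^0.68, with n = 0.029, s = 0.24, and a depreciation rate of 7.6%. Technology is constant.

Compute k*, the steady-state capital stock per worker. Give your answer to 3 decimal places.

k* ≈ 3.373

Steady state requires s·f(k) = (n + δ)·k, i.e. s·k^α = (n + δ)·k.
Rearranging, k^(1−α) = s / (n + δ).
k^0.68 = 0.24 / (0.029 + 0.076) = 0.24 / 0.105 = 2.2857
k* = 2.2857^(1/0.68) ≈ 3.3726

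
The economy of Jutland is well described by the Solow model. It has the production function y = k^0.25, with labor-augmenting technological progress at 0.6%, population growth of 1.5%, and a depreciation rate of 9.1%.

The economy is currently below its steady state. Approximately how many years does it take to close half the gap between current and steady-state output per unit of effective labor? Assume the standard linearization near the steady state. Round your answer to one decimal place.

about 8.3 years

Near the steady state the convergence rate is λ = (1 − α)(n + g + δ).
λ = (1 − 0.25) × 0.112 = 0.75 × 0.112 = 0.0840
Half-life = ln 2 / λ = 0.6931 / 0.0840 ≈ 8.25 years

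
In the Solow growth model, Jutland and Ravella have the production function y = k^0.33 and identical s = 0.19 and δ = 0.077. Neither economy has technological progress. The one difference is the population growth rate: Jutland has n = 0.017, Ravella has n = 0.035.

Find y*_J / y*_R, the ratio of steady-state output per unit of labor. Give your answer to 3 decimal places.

ratio ≈ 1.090

Steady-state y* = [s/(n + δ)]^(α/(1−α)), so the ratio is [ (s_J/(n + δ)_J) / (s_R/(n + δ)_R) ]^0.4925.
s_J/(n + δ)_J = 0.19/0.094 = 2.0213; s_R/(n + δ)_R = 0.19/0.112 = 1.6964.
Ratio = (2.0213/1.6964)^0.4925 = 1.1915^0.4925 ≈ 1.0901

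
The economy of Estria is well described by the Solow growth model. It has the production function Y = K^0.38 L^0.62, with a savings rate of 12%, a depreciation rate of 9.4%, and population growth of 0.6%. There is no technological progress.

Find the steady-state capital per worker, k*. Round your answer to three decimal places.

k* ≈ 1.342

In steady state, investment equals break-even investment: s·k^α = (n + δ)·k.
Rearranging, k^(1−α) = s / (n + δ).
k^0.62 = 0.12 / (0.006 + 0.094) = 0.12 / 0.100 = 1.2000
k* = 1.2000^(1/0.62) ≈ 1.3419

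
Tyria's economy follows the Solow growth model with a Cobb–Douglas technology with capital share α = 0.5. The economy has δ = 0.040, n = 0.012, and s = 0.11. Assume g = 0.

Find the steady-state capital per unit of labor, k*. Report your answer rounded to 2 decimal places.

k* = 4.47

At the steady state, Δk = 0, so s·k^α = (n + δ)·k.
Rearranging, k^(1−α) = s / (n + δ).
k^0.5 = 0.11 / (0.012 + 0.040) = 0.11 / 0.052 = 2.1154
k* = 2.1154^(1/0.5) ≈ 4.4749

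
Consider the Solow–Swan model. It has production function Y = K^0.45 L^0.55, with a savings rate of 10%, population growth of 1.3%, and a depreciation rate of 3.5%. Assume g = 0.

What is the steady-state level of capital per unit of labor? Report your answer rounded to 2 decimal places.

At the steady state, Δk = 0, so s·k^α = (n + δ)·k.
Rearranging, k^(1−α) = s / (n + δ).
k^0.55 = 0.10 / (0.013 + 0.035) = 0.10 / 0.048 = 2.0833
k* = 2.0833^(1/0.55) ≈ 3.7979

k* = 3.80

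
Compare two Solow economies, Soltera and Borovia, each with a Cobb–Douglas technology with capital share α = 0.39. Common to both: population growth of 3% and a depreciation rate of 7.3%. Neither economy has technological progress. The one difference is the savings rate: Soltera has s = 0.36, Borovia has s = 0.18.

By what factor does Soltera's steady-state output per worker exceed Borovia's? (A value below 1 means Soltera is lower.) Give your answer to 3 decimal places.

ratio ≈ 1.558

Steady-state y* = [s/(n + δ)]^(α/(1−α)), so the ratio is [ (s_S/(n + δ)_S) / (s_B/(n + δ)_B) ]^0.6393.
s_S/(n + δ)_S = 0.36/0.103 = 3.4951; s_B/(n + δ)_B = 0.18/0.103 = 1.7476.
Ratio = (3.4951/1.7476)^0.6393 = 1.9999^0.6393 ≈ 1.5575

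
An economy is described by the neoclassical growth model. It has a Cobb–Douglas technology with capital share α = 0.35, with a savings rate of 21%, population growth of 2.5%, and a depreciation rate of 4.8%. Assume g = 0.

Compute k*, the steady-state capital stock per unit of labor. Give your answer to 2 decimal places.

Steady state requires s·f(k) = (n + δ)·k, i.e. s·k^α = (n + δ)·k.
Dividing both sides by k: k^(1−α) = s / (n + δ).
k^0.65 = 0.21 / (0.025 + 0.048) = 0.21 / 0.073 = 2.8767
k* = 2.8767^(1/0.65) ≈ 5.0815

k* ≈ 5.08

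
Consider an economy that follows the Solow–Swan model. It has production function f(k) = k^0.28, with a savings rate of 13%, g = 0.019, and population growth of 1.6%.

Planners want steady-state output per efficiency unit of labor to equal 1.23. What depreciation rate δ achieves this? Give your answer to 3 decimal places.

At the steady state, Δk = 0, so s·k^α = (n + g + δ)·k.
Since y* = [s/(n + g + δ)]^(α/(1−α)), we have s/(n + g + δ) = (y*)^((1−α)/α) = 1.23^2.5714 = 1.7029.
Therefore n + g + δ = s / 1.7029 = 0.13 / 1.7029 = 0.0763, so δ = 0.0763 − 0.035 = 0.0413.

δ ≈ 0.041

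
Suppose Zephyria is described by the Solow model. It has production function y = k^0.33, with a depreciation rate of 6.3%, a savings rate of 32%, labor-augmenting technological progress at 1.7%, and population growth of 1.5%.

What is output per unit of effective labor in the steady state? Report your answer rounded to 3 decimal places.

Steady state requires s·f(k) = (n + g + δ)·k, i.e. s·k^α = (n + g + δ)·k.
Dividing both sides by k: k^(1−α) = s / (n + g + δ).
k^0.67 = 0.32 / (0.015 + 0.017 + 0.063) = 0.32 / 0.095 = 3.3684
k* = 3.3684^(1/0.67) ≈ 6.1263
y* = (k*)^α = 6.1263^0.33 ≈ 1.8188

y* = 1.819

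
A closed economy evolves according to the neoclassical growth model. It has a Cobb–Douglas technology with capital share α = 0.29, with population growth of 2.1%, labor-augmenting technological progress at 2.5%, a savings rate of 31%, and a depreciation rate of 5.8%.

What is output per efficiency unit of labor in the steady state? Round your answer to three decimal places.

y* = 1.562

In steady state, investment equals break-even investment: s·k^α = (n + g + δ)·k.
Rearranging, k^(1−α) = s / (n + g + δ).
k^0.71 = 0.31 / (0.021 + 0.025 + 0.058) = 0.31 / 0.104 = 2.9808
k* = 2.9808^(1/0.71) ≈ 4.6567
y* = (k*)^α = 4.6567^0.29 ≈ 1.5622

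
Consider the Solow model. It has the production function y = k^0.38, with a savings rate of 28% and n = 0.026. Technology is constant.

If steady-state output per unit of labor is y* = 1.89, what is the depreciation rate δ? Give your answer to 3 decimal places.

At the steady state, Δk = 0, so s·k^α = (n + δ)·k.
Since y* = [s/(n + δ)]^(α/(1−α)), we have s/(n + δ) = (y*)^((1−α)/α) = 1.89^1.6316 = 2.8254.
Therefore n + δ = s / 2.8254 = 0.28 / 2.8254 = 0.0991, so δ = 0.0991 − 0.026 = 0.0731.

δ ≈ 0.073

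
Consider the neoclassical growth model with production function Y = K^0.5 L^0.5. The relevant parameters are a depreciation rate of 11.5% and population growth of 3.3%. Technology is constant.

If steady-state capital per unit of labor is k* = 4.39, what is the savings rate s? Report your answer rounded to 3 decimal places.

s ≈ 0.310

Steady state requires s·f(k) = (n + δ)·k, i.e. s·k^α = (n + δ)·k.
So s / (n + δ) = (k*)^(1−α) = 4.39^0.5 = 2.0952.
Therefore s = 2.0952 × (n + δ) = 2.0952 × 0.148 = 0.3101.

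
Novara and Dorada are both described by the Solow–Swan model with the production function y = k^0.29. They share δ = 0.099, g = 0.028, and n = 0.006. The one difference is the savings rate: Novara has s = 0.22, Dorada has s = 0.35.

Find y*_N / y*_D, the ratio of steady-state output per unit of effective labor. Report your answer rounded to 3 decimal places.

y*_N / y*_D ≈ 0.827

Steady-state y* = [s/(n + g + δ)]^(α/(1−α)), so the ratio is [ (s_N/(n + g + δ)_N) / (s_D/(n + g + δ)_D) ]^0.4085.
s_N/(n + g + δ)_N = 0.22/0.133 = 1.6541; s_D/(n + g + δ)_D = 0.35/0.133 = 2.6316.
Ratio = (1.6541/2.6316)^0.4085 = 0.6286^0.4085 ≈ 0.8272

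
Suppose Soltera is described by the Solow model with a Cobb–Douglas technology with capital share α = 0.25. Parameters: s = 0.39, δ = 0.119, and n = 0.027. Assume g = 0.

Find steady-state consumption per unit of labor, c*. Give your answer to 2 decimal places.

c* = 0.85

At the steady state, Δk = 0, so s·k^α = (n + δ)·k.
Rearranging, k^(1−α) = s / (n + δ).
k^0.75 = 0.39 / (0.027 + 0.119) = 0.39 / 0.146 = 2.6712
k* = 2.6712^(1/0.75) ≈ 3.7063
y* = (k*)^α = 3.7063^0.25 ≈ 1.3875
c* = (1 − s)·y* = (1 − 0.39) × 1.3875 ≈ 0.8464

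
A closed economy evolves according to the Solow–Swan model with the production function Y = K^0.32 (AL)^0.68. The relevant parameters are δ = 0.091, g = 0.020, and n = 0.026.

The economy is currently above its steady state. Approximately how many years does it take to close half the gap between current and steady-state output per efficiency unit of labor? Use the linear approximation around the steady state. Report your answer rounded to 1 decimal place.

t_½ ≈ 7.4 years

Near the steady state the convergence rate is λ = (1 − α)(n + g + δ).
λ = (1 − 0.32) × 0.137 = 0.68 × 0.137 = 0.09316
Half-life = ln 2 / λ = 0.6931 / 0.09316 ≈ 7.44 years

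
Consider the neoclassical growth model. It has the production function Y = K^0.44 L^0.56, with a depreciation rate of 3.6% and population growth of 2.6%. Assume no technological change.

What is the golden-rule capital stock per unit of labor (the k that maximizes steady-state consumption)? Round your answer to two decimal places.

k_gold ≈ 33.09

The golden rule sets f'(k) = n + δ, i.e. α·k^(α−1) = n + δ.
So k^(1−α) = α / (n + δ) = 0.44 / 0.062 = 7.0968.
k_gold = 7.0968^(1/0.56) ≈ 33.0944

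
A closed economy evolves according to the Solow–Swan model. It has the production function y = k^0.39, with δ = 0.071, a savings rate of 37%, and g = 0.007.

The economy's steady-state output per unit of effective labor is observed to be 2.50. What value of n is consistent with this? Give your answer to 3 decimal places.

n ≈ 0.010

At the steady state, Δk = 0, so s·k^α = (n + g + δ)·k.
Since y* = [s/(n + g + δ)]^(α/(1−α)), we have s/(n + g + δ) = (y*)^((1−α)/α) = 2.50^1.5641 = 4.1920.
Therefore n + g + δ = s / 4.1920 = 0.37 / 4.1920 = 0.0883, so n = 0.0883 − 0.078 = 0.0103.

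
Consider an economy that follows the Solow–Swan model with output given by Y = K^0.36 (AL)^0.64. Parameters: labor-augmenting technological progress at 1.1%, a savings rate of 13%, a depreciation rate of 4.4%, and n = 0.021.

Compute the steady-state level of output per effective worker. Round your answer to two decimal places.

Steady state requires s·f(k) = (n + g + δ)·k, i.e. s·k^α = (n + g + δ)·k.
Dividing both sides by k: k^(1−α) = s / (n + g + δ).
k^0.64 = 0.13 / (0.021 + 0.011 + 0.044) = 0.13 / 0.076 = 1.7105
k* = 1.7105^(1/0.64) ≈ 2.3134
y* = (k*)^α = 2.3134^0.36 ≈ 1.3525

y* ≈ 1.35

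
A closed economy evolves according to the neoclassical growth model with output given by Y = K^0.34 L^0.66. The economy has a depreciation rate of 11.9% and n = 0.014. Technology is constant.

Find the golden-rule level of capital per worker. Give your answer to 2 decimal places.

The golden rule sets f'(k) = n + δ, i.e. α·k^(α−1) = n + δ.
So k^(1−α) = α / (n + δ) = 0.34 / 0.133 = 2.5564.
k_gold = 2.5564^(1/0.66) ≈ 4.1459

k_gold ≈ 4.15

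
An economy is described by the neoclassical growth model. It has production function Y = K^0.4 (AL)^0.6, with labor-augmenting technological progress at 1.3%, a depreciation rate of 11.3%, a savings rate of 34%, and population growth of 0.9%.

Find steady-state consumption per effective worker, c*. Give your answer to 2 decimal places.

In steady state, investment equals break-even investment: s·k^α = (n + g + δ)·k.
Dividing both sides by k: k^(1−α) = s / (n + g + δ).
k^0.6 = 0.34 / (0.009 + 0.013 + 0.113) = 0.34 / 0.135 = 2.5185
k* = 2.5185^(1/0.6) ≈ 4.6620
y* = (k*)^α = 4.6620^0.4 ≈ 1.8511
c* = (1 − s)·y* = (1 − 0.34) × 1.8511 ≈ 1.2217

c* = 1.22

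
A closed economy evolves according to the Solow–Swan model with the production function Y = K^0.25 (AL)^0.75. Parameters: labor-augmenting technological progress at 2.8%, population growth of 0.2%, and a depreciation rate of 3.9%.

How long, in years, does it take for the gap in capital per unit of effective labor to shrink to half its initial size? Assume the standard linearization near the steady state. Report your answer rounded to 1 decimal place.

about 13.4 years

Near the steady state the convergence rate is λ = (1 − α)(n + g + δ).
λ = (1 − 0.25) × 0.069 = 0.75 × 0.069 = 0.05175
Half-life = ln 2 / λ = 0.6931 / 0.05175 ≈ 13.39 years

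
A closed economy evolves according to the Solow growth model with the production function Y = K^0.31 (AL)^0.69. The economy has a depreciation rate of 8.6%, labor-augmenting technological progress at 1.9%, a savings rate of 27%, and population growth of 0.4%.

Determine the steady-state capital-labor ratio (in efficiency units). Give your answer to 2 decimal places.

Steady state requires s·f(k) = (n + g + δ)·k, i.e. s·k^α = (n + g + δ)·k.
Rearranging, k^(1−α) = s / (n + g + δ).
k^0.69 = 0.27 / (0.004 + 0.019 + 0.086) = 0.27 / 0.109 = 2.4771
k* = 2.4771^(1/0.69) ≈ 3.7233

k* ≈ 3.72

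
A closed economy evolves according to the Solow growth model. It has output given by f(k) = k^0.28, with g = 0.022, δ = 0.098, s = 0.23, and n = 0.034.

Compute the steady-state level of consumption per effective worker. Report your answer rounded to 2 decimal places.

Steady state requires s·f(k) = (n + g + δ)·k, i.e. s·k^α = (n + g + δ)·k.
Dividing both sides by k: k^(1−α) = s / (n + g + δ).
k^0.72 = 0.23 / (0.034 + 0.022 + 0.098) = 0.23 / 0.154 = 1.4935
k* = 1.4935^(1/0.72) ≈ 1.7456
y* = (k*)^α = 1.7456^0.28 ≈ 1.1688
c* = (1 − s)·y* = (1 − 0.23) × 1.1688 ≈ 0.9000

c* = 0.90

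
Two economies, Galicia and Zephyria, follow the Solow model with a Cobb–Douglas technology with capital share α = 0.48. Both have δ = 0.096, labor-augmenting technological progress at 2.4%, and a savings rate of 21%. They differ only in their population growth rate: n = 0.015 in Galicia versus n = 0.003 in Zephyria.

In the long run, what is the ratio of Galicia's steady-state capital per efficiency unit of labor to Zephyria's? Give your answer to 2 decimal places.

Steady-state k* = [s/(n + g + δ)]^(1/(1−α)), so the ratio is [ (s_G/(n + g + δ)_G) / (s_Z/(n + g + δ)_Z) ]^1.9231.
s_G/(n + g + δ)_G = 0.21/0.135 = 1.5556; s_Z/(n + g + δ)_Z = 0.21/0.123 = 1.7073.
Ratio = (1.5556/1.7073)^1.9231 = 0.9111^1.9231 ≈ 0.8361

ratio ≈ 0.84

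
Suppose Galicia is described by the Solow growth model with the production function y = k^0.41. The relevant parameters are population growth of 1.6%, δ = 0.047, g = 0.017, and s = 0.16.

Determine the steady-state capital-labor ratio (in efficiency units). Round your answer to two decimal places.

k* = 3.24

In steady state, investment equals break-even investment: s·k^α = (n + g + δ)·k.
Rearranging, k^(1−α) = s / (n + g + δ).
k^0.59 = 0.16 / (0.016 + 0.017 + 0.047) = 0.16 / 0.080 = 2.0000
k* = 2.0000^(1/0.59) ≈ 3.2376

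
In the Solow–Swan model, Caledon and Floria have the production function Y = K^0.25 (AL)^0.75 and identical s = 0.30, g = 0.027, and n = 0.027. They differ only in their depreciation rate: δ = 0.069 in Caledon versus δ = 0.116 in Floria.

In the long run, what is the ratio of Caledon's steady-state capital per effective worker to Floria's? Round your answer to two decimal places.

k*_C / k*_F ≈ 1.54

Steady-state k* = [s/(n + g + δ)]^(1/(1−α)), so the ratio is [ (s_C/(n + g + δ)_C) / (s_F/(n + g + δ)_F) ]^1.3333.
s_C/(n + g + δ)_C = 0.30/0.123 = 2.4390; s_F/(n + g + δ)_F = 0.30/0.170 = 1.7647.
Ratio = (2.4390/1.7647)^1.3333 = 1.3821^1.3333 ≈ 1.5395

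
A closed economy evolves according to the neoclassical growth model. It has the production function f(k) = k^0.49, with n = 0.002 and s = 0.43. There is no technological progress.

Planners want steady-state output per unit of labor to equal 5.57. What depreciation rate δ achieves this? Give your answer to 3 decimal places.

Steady state requires s·f(k) = (n + δ)·k, i.e. s·k^α = (n + δ)·k.
Since y* = [s/(n + δ)]^(α/(1−α)), we have s/(n + δ) = (y*)^((1−α)/α) = 5.57^1.0408 = 5.9743.
Therefore n + δ = s / 5.9743 = 0.43 / 5.9743 = 0.0720, so δ = 0.0720 − 0.002 = 0.0700.

δ ≈ 0.070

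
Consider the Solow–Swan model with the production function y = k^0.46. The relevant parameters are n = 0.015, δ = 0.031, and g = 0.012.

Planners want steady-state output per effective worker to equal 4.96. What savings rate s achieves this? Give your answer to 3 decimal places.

s ≈ 0.380

At the steady state, Δk = 0, so s·k^α = (n + g + δ)·k.
Since y* = [s/(n + g + δ)]^(α/(1−α)), we have s/(n + g + δ) = (y*)^((1−α)/α) = 4.96^1.1739 = 6.5528.
Therefore s = 6.5528 × (n + g + δ) = 6.5528 × 0.058 = 0.3801.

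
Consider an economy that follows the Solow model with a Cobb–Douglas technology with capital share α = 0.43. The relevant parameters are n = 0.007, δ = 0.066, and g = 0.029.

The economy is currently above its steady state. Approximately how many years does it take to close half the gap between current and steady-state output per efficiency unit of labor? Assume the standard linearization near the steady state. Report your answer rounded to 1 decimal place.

t_½ ≈ 11.9 years

Near the steady state the convergence rate is λ = (1 − α)(n + g + δ).
λ = (1 − 0.43) × 0.102 = 0.57 × 0.102 = 0.05814
Half-life = ln 2 / λ = 0.6931 / 0.05814 ≈ 11.92 years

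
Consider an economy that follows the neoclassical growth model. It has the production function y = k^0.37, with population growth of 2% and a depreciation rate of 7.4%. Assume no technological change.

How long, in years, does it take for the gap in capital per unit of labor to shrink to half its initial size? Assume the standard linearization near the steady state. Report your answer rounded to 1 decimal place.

t_½ ≈ 11.7 years

Near the steady state the convergence rate is λ = (1 − α)(n + δ).
λ = (1 − 0.37) × 0.094 = 0.63 × 0.094 = 0.05922
Half-life = ln 2 / λ = 0.6931 / 0.05922 ≈ 11.70 years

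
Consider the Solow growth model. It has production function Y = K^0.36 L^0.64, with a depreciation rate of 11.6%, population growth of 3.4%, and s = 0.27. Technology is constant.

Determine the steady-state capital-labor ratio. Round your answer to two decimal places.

At the steady state, Δk = 0, so s·k^α = (n + δ)·k.
Dividing both sides by k: k^(1−α) = s / (n + δ).
k^0.64 = 0.27 / (0.034 + 0.116) = 0.27 / 0.150 = 1.8000
k* = 1.8000^(1/0.64) ≈ 2.5053

k* = 2.51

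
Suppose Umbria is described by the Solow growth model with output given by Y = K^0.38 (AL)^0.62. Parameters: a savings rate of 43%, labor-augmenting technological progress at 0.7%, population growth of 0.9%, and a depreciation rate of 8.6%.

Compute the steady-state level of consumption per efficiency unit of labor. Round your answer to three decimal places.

c* ≈ 1.377

At the steady state, Δk = 0, so s·k^α = (n + g + δ)·k.
Dividing both sides by k: k^(1−α) = s / (n + g + δ).
k^0.62 = 0.43 / (0.009 + 0.007 + 0.086) = 0.43 / 0.102 = 4.2157
k* = 4.2157^(1/0.62) ≈ 10.1825
y* = (k*)^α = 10.1825^0.38 ≈ 2.4154
c* = (1 − s)·y* = (1 − 0.43) × 2.4154 ≈ 1.3768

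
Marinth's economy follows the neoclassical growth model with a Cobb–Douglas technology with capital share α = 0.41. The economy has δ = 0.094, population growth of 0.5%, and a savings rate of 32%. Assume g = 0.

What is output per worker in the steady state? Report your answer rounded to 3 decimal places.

y* ≈ 2.260

At the steady state, Δk = 0, so s·k^α = (n + δ)·k.
Dividing both sides by k: k^(1−α) = s / (n + δ).
k^0.59 = 0.32 / (0.005 + 0.094) = 0.32 / 0.099 = 3.2323
k* = 3.2323^(1/0.59) ≈ 7.3043
y* = (k*)^α = 7.3043^0.41 ≈ 2.2598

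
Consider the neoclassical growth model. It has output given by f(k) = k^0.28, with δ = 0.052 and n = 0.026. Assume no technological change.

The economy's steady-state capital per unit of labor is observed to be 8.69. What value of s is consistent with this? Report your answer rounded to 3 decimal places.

s ≈ 0.370

At the steady state, Δk = 0, so s·k^α = (n + δ)·k.
So s / (n + δ) = (k*)^(1−α) = 8.69^0.72 = 4.7434.
Therefore s = 4.7434 × (n + δ) = 4.7434 × 0.078 = 0.3700.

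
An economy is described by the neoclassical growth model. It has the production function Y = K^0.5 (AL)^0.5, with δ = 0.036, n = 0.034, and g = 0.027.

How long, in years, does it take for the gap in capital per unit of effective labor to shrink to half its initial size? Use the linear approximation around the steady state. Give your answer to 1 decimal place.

Near the steady state the convergence rate is λ = (1 − α)(n + g + δ).
λ = (1 − 0.5) × 0.097 = 0.5 × 0.097 = 0.0485
Half-life = ln 2 / λ = 0.6931 / 0.0485 ≈ 14.29 years

half-life ≈ 14.3 years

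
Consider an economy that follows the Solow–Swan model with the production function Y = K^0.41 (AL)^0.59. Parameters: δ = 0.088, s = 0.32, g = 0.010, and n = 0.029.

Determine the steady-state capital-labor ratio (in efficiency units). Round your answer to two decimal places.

k* = 4.79

At the steady state, Δk = 0, so s·k^α = (n + g + δ)·k.
Rearranging, k^(1−α) = s / (n + g + δ).
k^0.59 = 0.32 / (0.029 + 0.010 + 0.088) = 0.32 / 0.127 = 2.5197
k* = 2.5197^(1/0.59) ≈ 4.7891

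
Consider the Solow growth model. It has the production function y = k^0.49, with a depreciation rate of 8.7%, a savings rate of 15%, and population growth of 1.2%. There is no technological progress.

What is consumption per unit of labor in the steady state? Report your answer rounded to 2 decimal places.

At the steady state, Δk = 0, so s·k^α = (n + δ)·k.
Rearranging, k^(1−α) = s / (n + δ).
k^0.51 = 0.15 / (0.012 + 0.087) = 0.15 / 0.099 = 1.5152
k* = 1.5152^(1/0.51) ≈ 2.2587
y* = (k*)^α = 2.2587^0.49 ≈ 1.4907
c* = (1 − s)·y* = (1 − 0.15) × 1.4907 ≈ 1.2671

c* ≈ 1.27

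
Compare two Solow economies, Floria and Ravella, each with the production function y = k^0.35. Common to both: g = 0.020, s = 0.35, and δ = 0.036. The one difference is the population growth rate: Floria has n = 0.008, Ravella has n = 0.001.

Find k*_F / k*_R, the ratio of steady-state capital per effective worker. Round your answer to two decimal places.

k*_F / k*_R ≈ 0.84

Steady-state k* = [s/(n + g + δ)]^(1/(1−α)), so the ratio is [ (s_F/(n + g + δ)_F) / (s_R/(n + g + δ)_R) ]^1.5385.
s_F/(n + g + δ)_F = 0.35/0.064 = 5.4688; s_R/(n + g + δ)_R = 0.35/0.057 = 6.1404.
Ratio = (5.4688/6.1404)^1.5385 = 0.8906^1.5385 ≈ 0.8367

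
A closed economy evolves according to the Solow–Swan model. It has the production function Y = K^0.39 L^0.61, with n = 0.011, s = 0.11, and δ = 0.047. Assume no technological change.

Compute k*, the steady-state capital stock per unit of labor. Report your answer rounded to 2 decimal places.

Steady state requires s·f(k) = (n + δ)·k, i.e. s·k^α = (n + δ)·k.
Rearranging, k^(1−α) = s / (n + δ).
k^0.61 = 0.11 / (0.011 + 0.047) = 0.11 / 0.058 = 1.8966
k* = 1.8966^(1/0.61) ≈ 2.8556

k* = 2.86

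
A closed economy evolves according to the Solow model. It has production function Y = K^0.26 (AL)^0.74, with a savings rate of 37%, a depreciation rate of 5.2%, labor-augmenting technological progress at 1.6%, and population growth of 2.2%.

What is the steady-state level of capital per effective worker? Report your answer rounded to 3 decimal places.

k* ≈ 6.756

Steady state requires s·f(k) = (n + g + δ)·k, i.e. s·k^α = (n + g + δ)·k.
Dividing both sides by k: k^(1−α) = s / (n + g + δ).
k^0.74 = 0.37 / (0.022 + 0.016 + 0.052) = 0.37 / 0.090 = 4.1111
k* = 4.1111^(1/0.74) ≈ 6.7557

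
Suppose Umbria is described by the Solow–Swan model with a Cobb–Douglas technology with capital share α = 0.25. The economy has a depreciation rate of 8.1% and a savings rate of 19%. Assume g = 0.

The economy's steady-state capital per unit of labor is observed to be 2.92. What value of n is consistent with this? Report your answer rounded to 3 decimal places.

n ≈ 0.004

Steady state requires s·f(k) = (n + δ)·k, i.e. s·k^α = (n + δ)·k.
So s / (n + δ) = (k*)^(1−α) = 2.92^0.75 = 2.2338.
Therefore n + δ = s / 2.2338 = 0.19 / 2.2338 = 0.0851, so n = 0.0851 − 0.081 = 0.0041.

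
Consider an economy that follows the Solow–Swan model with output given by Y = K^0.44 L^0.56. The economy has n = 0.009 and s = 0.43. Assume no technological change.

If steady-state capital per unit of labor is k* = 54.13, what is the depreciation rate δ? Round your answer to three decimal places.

δ ≈ 0.037

In steady state, investment equals break-even investment: s·k^α = (n + δ)·k.
So s / (n + δ) = (k*)^(1−α) = 54.13^0.56 = 9.3481.
Therefore n + δ = s / 9.3481 = 0.43 / 9.3481 = 0.0460, so δ = 0.0460 − 0.009 = 0.0370.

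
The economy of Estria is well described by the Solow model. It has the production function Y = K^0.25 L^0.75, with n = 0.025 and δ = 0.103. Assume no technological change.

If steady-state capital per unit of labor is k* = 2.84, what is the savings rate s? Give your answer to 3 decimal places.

In steady state, investment equals break-even investment: s·k^α = (n + δ)·k.
So s / (n + δ) = (k*)^(1−α) = 2.84^0.75 = 2.1877.
Therefore s = 2.1877 × (n + δ) = 2.1877 × 0.128 = 0.2800.

s ≈ 0.280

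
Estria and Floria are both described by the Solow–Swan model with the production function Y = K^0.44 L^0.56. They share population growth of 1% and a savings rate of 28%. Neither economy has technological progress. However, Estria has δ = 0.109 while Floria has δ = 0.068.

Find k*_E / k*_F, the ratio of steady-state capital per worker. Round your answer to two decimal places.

k*_E / k*_F ≈ 0.47

Steady-state k* = [s/(n + δ)]^(1/(1−α)), so the ratio is [ (s_E/(n + δ)_E) / (s_F/(n + δ)_F) ]^1.7857.
s_E/(n + δ)_E = 0.28/0.119 = 2.3529; s_F/(n + δ)_F = 0.28/0.078 = 3.5897.
Ratio = (2.3529/3.5897)^1.7857 = 0.6555^1.7857 ≈ 0.4704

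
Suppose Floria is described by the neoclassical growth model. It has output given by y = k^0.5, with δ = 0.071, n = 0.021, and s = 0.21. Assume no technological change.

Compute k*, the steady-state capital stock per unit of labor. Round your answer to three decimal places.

k* ≈ 5.210

At the steady state, Δk = 0, so s·k^α = (n + δ)·k.
Rearranging, k^(1−α) = s / (n + δ).
k^0.5 = 0.21 / (0.021 + 0.071) = 0.21 / 0.092 = 2.2826
k* = 2.2826^(1/0.5) ≈ 5.2103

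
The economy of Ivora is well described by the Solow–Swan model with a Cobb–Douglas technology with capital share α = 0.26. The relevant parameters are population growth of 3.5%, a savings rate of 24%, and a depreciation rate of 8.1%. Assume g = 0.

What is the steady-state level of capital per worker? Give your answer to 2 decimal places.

k* ≈ 2.67

In steady state, investment equals break-even investment: s·k^α = (n + δ)·k.
Dividing both sides by k: k^(1−α) = s / (n + δ).
k^0.74 = 0.24 / (0.035 + 0.081) = 0.24 / 0.116 = 2.0690
k* = 2.0690^(1/0.74) ≈ 2.6712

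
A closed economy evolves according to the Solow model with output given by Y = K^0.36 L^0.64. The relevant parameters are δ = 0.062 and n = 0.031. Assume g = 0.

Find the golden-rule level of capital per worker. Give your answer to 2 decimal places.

The golden rule sets f'(k) = n + δ, i.e. α·k^(α−1) = n + δ.
So k^(1−α) = α / (n + δ) = 0.36 / 0.093 = 3.8710.
k_gold = 3.8710^(1/0.64) ≈ 8.2885

k_gold ≈ 8.29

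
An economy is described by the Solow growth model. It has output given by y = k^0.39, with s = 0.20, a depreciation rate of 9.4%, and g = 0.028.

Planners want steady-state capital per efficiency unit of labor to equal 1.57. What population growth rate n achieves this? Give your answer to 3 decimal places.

n ≈ 0.030

Steady state requires s·f(k) = (n + g + δ)·k, i.e. s·k^α = (n + g + δ)·k.
So s / (n + g + δ) = (k*)^(1−α) = 1.57^0.61 = 1.3167.
Therefore n + g + δ = s / 1.3167 = 0.20 / 1.3167 = 0.1519, so n = 0.1519 − 0.122 = 0.0299.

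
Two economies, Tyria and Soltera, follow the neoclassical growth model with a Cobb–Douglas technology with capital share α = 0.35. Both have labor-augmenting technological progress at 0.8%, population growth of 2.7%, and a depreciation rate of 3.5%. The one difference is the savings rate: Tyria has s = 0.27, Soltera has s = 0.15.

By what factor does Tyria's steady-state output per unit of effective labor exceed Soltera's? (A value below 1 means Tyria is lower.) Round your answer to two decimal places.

ratio ≈ 1.37

Steady-state y* = [s/(n + g + δ)]^(α/(1−α)), so the ratio is [ (s_T/(n + g + δ)_T) / (s_S/(n + g + δ)_S) ]^0.5385.
s_T/(n + g + δ)_T = 0.27/0.070 = 3.8571; s_S/(n + g + δ)_S = 0.15/0.070 = 2.1429.
Ratio = (3.8571/2.1429)^0.5385 = 1.7999^0.5385 ≈ 1.3723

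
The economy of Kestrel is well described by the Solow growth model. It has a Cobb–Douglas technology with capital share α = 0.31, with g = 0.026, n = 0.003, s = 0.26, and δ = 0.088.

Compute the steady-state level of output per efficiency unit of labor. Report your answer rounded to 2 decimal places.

At the steady state, Δk = 0, so s·k^α = (n + g + δ)·k.
Rearranging, k^(1−α) = s / (n + g + δ).
k^0.69 = 0.26 / (0.003 + 0.026 + 0.088) = 0.26 / 0.117 = 2.2222
k* = 2.2222^(1/0.69) ≈ 3.1812
y* = (k*)^α = 3.1812^0.31 ≈ 1.4315

y* ≈ 1.43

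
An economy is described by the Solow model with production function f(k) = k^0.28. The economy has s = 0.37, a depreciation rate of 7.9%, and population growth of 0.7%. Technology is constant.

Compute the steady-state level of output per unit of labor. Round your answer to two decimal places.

y* ≈ 1.76

In steady state, investment equals break-even investment: s·k^α = (n + δ)·k.
Dividing both sides by k: k^(1−α) = s / (n + δ).
k^0.72 = 0.37 / (0.007 + 0.079) = 0.37 / 0.086 = 4.3023
k* = 4.3023^(1/0.72) ≈ 7.5882
y* = (k*)^α = 7.5882^0.28 ≈ 1.7638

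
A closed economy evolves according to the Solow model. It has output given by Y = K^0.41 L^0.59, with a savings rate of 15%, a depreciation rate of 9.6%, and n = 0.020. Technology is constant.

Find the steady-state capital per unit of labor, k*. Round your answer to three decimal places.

k* = 1.546

At the steady state, Δk = 0, so s·k^α = (n + δ)·k.
Rearranging, k^(1−α) = s / (n + δ).
k^0.59 = 0.15 / (0.020 + 0.096) = 0.15 / 0.116 = 1.2931
k* = 1.2931^(1/0.59) ≈ 1.5460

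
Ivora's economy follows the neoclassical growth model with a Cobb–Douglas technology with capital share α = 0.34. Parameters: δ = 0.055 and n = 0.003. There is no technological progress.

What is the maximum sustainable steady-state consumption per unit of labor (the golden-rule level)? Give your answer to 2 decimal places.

c_gold ≈ 1.64

At the golden rule, f'(k) = n + δ, so α·k^(α−1) = n + δ and k_gold = (α/(n + δ))^(1/(1−α)).
k_gold = (0.34/0.058)^(1/0.66) = 5.8621^1.5152 ≈ 14.5799
c_gold = f(k_gold) − (n + δ)·k_gold = 2.4870 − 0.058×14.5799 ≈ 1.6414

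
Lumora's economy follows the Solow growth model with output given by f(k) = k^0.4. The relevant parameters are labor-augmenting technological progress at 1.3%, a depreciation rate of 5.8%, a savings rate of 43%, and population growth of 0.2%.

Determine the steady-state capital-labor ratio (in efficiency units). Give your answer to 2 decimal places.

Steady state requires s·f(k) = (n + g + δ)·k, i.e. s·k^α = (n + g + δ)·k.
Rearranging, k^(1−α) = s / (n + g + δ).
k^0.6 = 0.43 / (0.002 + 0.013 + 0.058) = 0.43 / 0.073 = 5.8904
k* = 5.8904^(1/0.6) ≈ 19.2121

k* ≈ 19.21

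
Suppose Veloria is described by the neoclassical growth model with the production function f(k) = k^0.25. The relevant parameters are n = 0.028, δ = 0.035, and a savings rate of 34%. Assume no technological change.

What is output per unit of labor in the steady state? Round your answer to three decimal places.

Steady state requires s·f(k) = (n + δ)·k, i.e. s·k^α = (n + δ)·k.
Dividing both sides by k: k^(1−α) = s / (n + δ).
k^0.75 = 0.34 / (0.028 + 0.035) = 0.34 / 0.063 = 5.3968
k* = 5.3968^(1/0.75) ≈ 9.4663
y* = (k*)^α = 9.4663^0.25 ≈ 1.7541

y* ≈ 1.754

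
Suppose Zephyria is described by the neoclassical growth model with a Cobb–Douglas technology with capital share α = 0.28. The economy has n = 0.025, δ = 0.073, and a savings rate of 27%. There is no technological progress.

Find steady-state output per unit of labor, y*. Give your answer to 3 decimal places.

y* = 1.483

Steady state requires s·f(k) = (n + δ)·k, i.e. s·k^α = (n + δ)·k.
Rearranging, k^(1−α) = s / (n + δ).
k^0.72 = 0.27 / (0.025 + 0.073) = 0.27 / 0.098 = 2.7551
k* = 2.7551^(1/0.72) ≈ 4.0860
y* = (k*)^α = 4.0860^0.28 ≈ 1.4831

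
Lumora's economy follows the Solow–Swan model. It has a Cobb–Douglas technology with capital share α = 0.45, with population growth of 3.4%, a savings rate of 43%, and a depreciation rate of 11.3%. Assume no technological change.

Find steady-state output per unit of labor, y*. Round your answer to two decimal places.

y* = 2.41

In steady state, investment equals break-even investment: s·k^α = (n + δ)·k.
Rearranging, k^(1−α) = s / (n + δ).
k^0.55 = 0.43 / (0.034 + 0.113) = 0.43 / 0.147 = 2.9252
k* = 2.9252^(1/0.55) ≈ 7.0397
y* = (k*)^α = 7.0397^0.45 ≈ 2.4066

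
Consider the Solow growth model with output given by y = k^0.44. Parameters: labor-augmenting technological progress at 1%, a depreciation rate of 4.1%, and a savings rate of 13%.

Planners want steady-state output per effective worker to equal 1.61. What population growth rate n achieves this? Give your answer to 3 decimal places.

Steady state requires s·f(k) = (n + g + δ)·k, i.e. s·k^α = (n + g + δ)·k.
Since y* = [s/(n + g + δ)]^(α/(1−α)), we have s/(n + g + δ) = (y*)^((1−α)/α) = 1.61^1.2727 = 1.8333.
Therefore n + g + δ = s / 1.8333 = 0.13 / 1.8333 = 0.0709, so n = 0.0709 − 0.051 = 0.0199.

n ≈ 0.020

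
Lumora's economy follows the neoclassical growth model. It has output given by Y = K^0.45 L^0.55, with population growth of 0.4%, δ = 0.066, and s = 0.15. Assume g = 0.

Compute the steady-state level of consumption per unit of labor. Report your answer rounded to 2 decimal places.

In steady state, investment equals break-even investment: s·k^α = (n + δ)·k.
Dividing both sides by k: k^(1−α) = s / (n + δ).
k^0.55 = 0.15 / (0.004 + 0.066) = 0.15 / 0.070 = 2.1429
k* = 2.1429^(1/0.55) ≈ 3.9978
y* = (k*)^α = 3.9978^0.45 ≈ 1.8656
c* = (1 − s)·y* = (1 − 0.15) × 1.8656 ≈ 1.5858

c* = 1.59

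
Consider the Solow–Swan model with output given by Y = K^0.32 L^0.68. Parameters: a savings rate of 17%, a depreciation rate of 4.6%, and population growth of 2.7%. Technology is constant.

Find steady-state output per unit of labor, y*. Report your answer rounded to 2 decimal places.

y* = 1.49

In steady state, investment equals break-even investment: s·k^α = (n + δ)·k.
Rearranging, k^(1−α) = s / (n + δ).
k^0.68 = 0.17 / (0.027 + 0.046) = 0.17 / 0.073 = 2.3288
k* = 2.3288^(1/0.68) ≈ 3.4666
y* = (k*)^α = 3.4666^0.32 ≈ 1.4886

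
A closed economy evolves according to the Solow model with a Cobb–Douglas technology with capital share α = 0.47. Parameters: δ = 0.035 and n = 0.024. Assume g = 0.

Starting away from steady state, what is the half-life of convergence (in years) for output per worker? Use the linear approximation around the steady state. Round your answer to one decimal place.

about 22.2 years

Near the steady state the convergence rate is λ = (1 − α)(n + δ).
λ = (1 − 0.47) × 0.059 = 0.53 × 0.059 = 0.03127
Half-life = ln 2 / λ = 0.6931 / 0.03127 ≈ 22.17 years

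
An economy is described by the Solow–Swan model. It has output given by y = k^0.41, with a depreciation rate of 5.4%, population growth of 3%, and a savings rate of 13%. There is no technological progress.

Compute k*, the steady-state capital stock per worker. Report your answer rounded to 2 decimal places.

k* ≈ 2.10

At the steady state, Δk = 0, so s·k^α = (n + δ)·k.
Dividing both sides by k: k^(1−α) = s / (n + δ).
k^0.59 = 0.13 / (0.030 + 0.054) = 0.13 / 0.084 = 1.5476
k* = 1.5476^(1/0.59) ≈ 2.0963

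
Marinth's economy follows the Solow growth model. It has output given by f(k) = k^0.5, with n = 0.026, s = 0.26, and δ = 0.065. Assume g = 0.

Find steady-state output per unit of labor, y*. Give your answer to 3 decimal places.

y* = 2.857

At the steady state, Δk = 0, so s·k^α = (n + δ)·k.
Rearranging, k^(1−α) = s / (n + δ).
k^0.5 = 0.26 / (0.026 + 0.065) = 0.26 / 0.091 = 2.8571
k* = 2.8571^(1/0.5) ≈ 8.1630
y* = (k*)^α = 8.1630^0.5 ≈ 2.8571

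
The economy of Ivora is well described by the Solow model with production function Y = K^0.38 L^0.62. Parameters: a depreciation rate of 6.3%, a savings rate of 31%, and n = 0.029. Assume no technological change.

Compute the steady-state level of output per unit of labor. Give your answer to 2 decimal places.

In steady state, investment equals break-even investment: s·k^α = (n + δ)·k.
Dividing both sides by k: k^(1−α) = s / (n + δ).
k^0.62 = 0.31 / (0.029 + 0.063) = 0.31 / 0.092 = 3.3696
k* = 3.3696^(1/0.62) ≈ 7.0947
y* = (k*)^α = 7.0947^0.38 ≈ 2.1055

y* ≈ 2.11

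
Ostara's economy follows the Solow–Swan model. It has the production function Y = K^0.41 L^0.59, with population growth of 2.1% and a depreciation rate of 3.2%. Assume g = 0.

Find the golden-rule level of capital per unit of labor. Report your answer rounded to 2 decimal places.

k_gold ≈ 32.06

The golden rule sets f'(k) = n + δ, i.e. α·k^(α−1) = n + δ.
So k^(1−α) = α / (n + δ) = 0.41 / 0.053 = 7.7358.
k_gold = 7.7358^(1/0.59) ≈ 32.0583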